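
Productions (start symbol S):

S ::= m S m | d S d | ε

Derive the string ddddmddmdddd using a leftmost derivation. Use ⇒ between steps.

S ⇒ dSd ⇒ ddSdd ⇒ dddSddd ⇒ ddddSdddd ⇒ ddddmSmdddd ⇒ ddddmdSdmdddd ⇒ ddddmddmdddd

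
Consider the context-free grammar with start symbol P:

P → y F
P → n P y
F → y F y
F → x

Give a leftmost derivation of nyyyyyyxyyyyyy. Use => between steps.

P=>nPy=>nyFy=>nyyFyy=>nyyyFyyy=>nyyyyFyyyy=>nyyyyyFyyyyy=>nyyyyyyFyyyyyy=>nyyyyyyxyyyyyy

P => nPy   [P → n P y]
nPy => nyFy   [P → y F]
nyFy => nyyFyy   [F → y F y]
nyyFyy => nyyyFyyy   [F → y F y]
nyyyFyyy => nyyyyFyyyy   [F → y F y]
nyyyyFyyyy => nyyyyyFyyyyy   [F → y F y]
nyyyyyFyyyyy => nyyyyyyFyyyyyy   [F → y F y]
nyyyyyyFyyyyyy => nyyyyyyxyyyyyy   [F → x]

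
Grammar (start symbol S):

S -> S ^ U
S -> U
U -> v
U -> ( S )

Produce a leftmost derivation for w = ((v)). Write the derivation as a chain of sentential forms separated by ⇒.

S ⇒ U   [S -> U]
U ⇒ (S)   [U -> ( S )]
(S) ⇒ (U)   [S -> U]
(U) ⇒ ((S))   [U -> ( S )]
((S)) ⇒ ((U))   [S -> U]
((U)) ⇒ ((v))   [U -> v]

S ⇒ U ⇒ (S) ⇒ (U) ⇒ ((S)) ⇒ ((U)) ⇒ ((v))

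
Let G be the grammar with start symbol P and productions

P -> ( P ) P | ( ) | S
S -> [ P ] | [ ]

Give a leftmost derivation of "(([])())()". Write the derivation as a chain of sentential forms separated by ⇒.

P⇒(P)P⇒((P)P)P⇒((S)P)P⇒(([])P)P⇒(([])())P⇒(([])())()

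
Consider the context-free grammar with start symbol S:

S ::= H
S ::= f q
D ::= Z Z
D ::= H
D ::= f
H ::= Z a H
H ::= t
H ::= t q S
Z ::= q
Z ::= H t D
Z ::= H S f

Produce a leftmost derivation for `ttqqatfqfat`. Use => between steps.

S => H => ZaH => HSfaH => ZaHSfaH => HtDaHSfaH => ttDaHSfaH => ttZZaHSfaH => ttqZaHSfaH => ttqqaHSfaH => ttqqatSfaH => ttqqatfqfaH => ttqqatfqfat

S => H   [S ::= H]
H => ZaH   [H ::= Z a H]
ZaH => HSfaH   [Z ::= H S f]
HSfaH => ZaHSfaH   [H ::= Z a H]
ZaHSfaH => HtDaHSfaH   [Z ::= H t D]
HtDaHSfaH => ttDaHSfaH   [H ::= t]
ttDaHSfaH => ttZZaHSfaH   [D ::= Z Z]
ttZZaHSfaH => ttqZaHSfaH   [Z ::= q]
ttqZaHSfaH => ttqqaHSfaH   [Z ::= q]
ttqqaHSfaH => ttqqatSfaH   [H ::= t]
ttqqatSfaH => ttqqatfqfaH   [S ::= f q]
ttqqatfqfaH => ttqqatfqfat   [H ::= t]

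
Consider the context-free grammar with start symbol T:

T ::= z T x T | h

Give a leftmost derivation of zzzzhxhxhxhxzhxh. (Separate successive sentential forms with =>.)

T=>zTxT=>zzTxTxT=>zzzTxTxTxT=>zzzzTxTxTxTxT=>zzzzhxTxTxTxT=>zzzzhxhxTxTxT=>zzzzhxhxhxTxT=>zzzzhxhxhxhxT=>zzzzhxhxhxhxzTxT=>zzzzhxhxhxhxzhxT=>zzzzhxhxhxhxzhxh

T => zTxT   [T ::= z T x T]
zTxT => zzTxTxT   [T ::= z T x T]
zzTxTxT => zzzTxTxTxT   [T ::= z T x T]
zzzTxTxTxT => zzzzTxTxTxTxT   [T ::= z T x T]
zzzzTxTxTxTxT => zzzzhxTxTxTxT   [T ::= h]
zzzzhxTxTxTxT => zzzzhxhxTxTxT   [T ::= h]
zzzzhxhxTxTxT => zzzzhxhxhxTxT   [T ::= h]
zzzzhxhxhxTxT => zzzzhxhxhxhxT   [T ::= h]
zzzzhxhxhxhxT => zzzzhxhxhxhxzTxT   [T ::= z T x T]
zzzzhxhxhxhxzTxT => zzzzhxhxhxhxzhxT   [T ::= h]
zzzzhxhxhxhxzhxT => zzzzhxhxhxhxzhxh   [T ::= h]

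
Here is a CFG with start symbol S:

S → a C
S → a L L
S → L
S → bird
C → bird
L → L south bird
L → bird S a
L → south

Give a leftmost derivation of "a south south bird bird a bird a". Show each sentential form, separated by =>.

S => a L L => a L south bird L => a south south bird L => a south south bird bird S a => a south south bird bird a C a => a south south bird bird a bird a

S => a L L   [S → a L L]
a L L => a L south bird L   [L → L south bird]
a L south bird L => a south south bird L   [L → south]
a south south bird L => a south south bird bird S a   [L → bird S a]
a south south bird bird S a => a south south bird bird a C a   [S → a C]
a south south bird bird a C a => a south south bird bird a bird a   [C → bird]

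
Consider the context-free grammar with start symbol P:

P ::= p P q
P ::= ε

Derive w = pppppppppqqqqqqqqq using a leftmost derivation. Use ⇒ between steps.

P ⇒ pPq   [P ::= p P q]
pPq ⇒ ppPqq   [P ::= p P q]
ppPqq ⇒ pppPqqq   [P ::= p P q]
pppPqqq ⇒ ppppPqqqq   [P ::= p P q]
ppppPqqqq ⇒ pppppPqqqqq   [P ::= p P q]
pppppPqqqqq ⇒ ppppppPqqqqqq   [P ::= p P q]
ppppppPqqqqqq ⇒ pppppppPqqqqqqq   [P ::= p P q]
pppppppPqqqqqqq ⇒ ppppppppPqqqqqqqq   [P ::= p P q]
ppppppppPqqqqqqqq ⇒ pppppppppPqqqqqqqqq   [P ::= p P q]
pppppppppPqqqqqqqqq ⇒ pppppppppqqqqqqqqq   [P ::= ε]

P ⇒ pPq ⇒ ppPqq ⇒ pppPqqq ⇒ ppppPqqqq ⇒ pppppPqqqqq ⇒ ppppppPqqqqqq ⇒ pppppppPqqqqqqq ⇒ ppppppppPqqqqqqqq ⇒ pppppppppPqqqqqqqqq ⇒ pppppppppqqqqqqqqq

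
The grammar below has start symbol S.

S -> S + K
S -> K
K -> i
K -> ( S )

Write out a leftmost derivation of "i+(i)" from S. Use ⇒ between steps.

S⇒S+K⇒K+K⇒i+K⇒i+(S)⇒i+(K)⇒i+(i)

S ⇒ S+K   [S -> S + K]
S+K ⇒ K+K   [S -> K]
K+K ⇒ i+K   [K -> i]
i+K ⇒ i+(S)   [K -> ( S )]
i+(S) ⇒ i+(K)   [S -> K]
i+(K) ⇒ i+(i)   [K -> i]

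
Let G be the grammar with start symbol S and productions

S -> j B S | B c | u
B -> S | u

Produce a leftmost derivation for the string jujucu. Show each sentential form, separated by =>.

S=>jBS=>juS=>jujBS=>jujSS=>jujBcS=>jujucS=>jujucu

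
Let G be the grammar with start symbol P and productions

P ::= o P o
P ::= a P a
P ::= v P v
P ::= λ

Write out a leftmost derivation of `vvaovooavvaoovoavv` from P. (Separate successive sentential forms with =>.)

P => vPv   [P ::= v P v]
vPv => vvPvv   [P ::= v P v]
vvPvv => vvaPavv   [P ::= a P a]
vvaPavv => vvaoPoavv   [P ::= o P o]
vvaoPoavv => vvaovPvoavv   [P ::= v P v]
vvaovPvoavv => vvaovoPovoavv   [P ::= o P o]
vvaovoPovoavv => vvaovooPoovoavv   [P ::= o P o]
vvaovooPoovoavv => vvaovooaPaoovoavv   [P ::= a P a]
vvaovooaPaoovoavv => vvaovooavPvaoovoavv   [P ::= v P v]
vvaovooavPvaoovoavv => vvaovooavvaoovoavv   [P ::= λ]

P=>vPv=>vvPvv=>vvaPavv=>vvaoPoavv=>vvaovPvoavv=>vvaovoPovoavv=>vvaovooPoovoavv=>vvaovooaPaoovoavv=>vvaovooavPvaoovoavv=>vvaovooavvaoovoavv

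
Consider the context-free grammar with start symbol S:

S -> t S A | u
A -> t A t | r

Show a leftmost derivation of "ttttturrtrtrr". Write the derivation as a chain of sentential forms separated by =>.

S => tSA => ttSAA => tttSAAA => ttttSAAAA => tttttSAAAAA => tttttuAAAAA => ttttturAAAA => ttttturrAAA => ttttturrtAtAA => ttttturrtrtAA => ttttturrtrtrA => ttttturrtrtrr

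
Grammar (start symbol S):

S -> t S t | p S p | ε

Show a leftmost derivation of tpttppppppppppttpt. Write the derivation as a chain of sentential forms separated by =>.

S => tSt   [S -> t S t]
tSt => tpSpt   [S -> p S p]
tpSpt => tptStpt   [S -> t S t]
tptStpt => tpttSttpt   [S -> t S t]
tpttSttpt => tpttpSpttpt   [S -> p S p]
tpttpSpttpt => tpttppSppttpt   [S -> p S p]
tpttppSppttpt => tpttpppSpppttpt   [S -> p S p]
tpttpppSpppttpt => tpttppppSppppttpt   [S -> p S p]
tpttppppSppppttpt => tpttpppppSpppppttpt   [S -> p S p]
tpttpppppSpppppttpt => tpttppppppppppttpt   [S -> ε]

S => tSt => tpSpt => tptStpt => tpttSttpt => tpttpSpttpt => tpttppSppttpt => tpttpppSpppttpt => tpttppppSppppttpt => tpttpppppSpppppttpt => tpttppppppppppttpt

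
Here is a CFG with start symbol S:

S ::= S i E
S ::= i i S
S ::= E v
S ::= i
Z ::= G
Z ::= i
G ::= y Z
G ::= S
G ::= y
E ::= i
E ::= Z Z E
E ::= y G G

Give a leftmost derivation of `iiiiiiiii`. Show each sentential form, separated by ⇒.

S ⇒ iiS ⇒ iiSiE ⇒ iiSiEiE ⇒ iiiiSiEiE ⇒ iiiiiiEiE ⇒ iiiiiiiiE ⇒ iiiiiiiii

S ⇒ iiS   [S ::= i i S]
iiS ⇒ iiSiE   [S ::= S i E]
iiSiE ⇒ iiSiEiE   [S ::= S i E]
iiSiEiE ⇒ iiiiSiEiE   [S ::= i i S]
iiiiSiEiE ⇒ iiiiiiEiE   [S ::= i]
iiiiiiEiE ⇒ iiiiiiiiE   [E ::= i]
iiiiiiiiE ⇒ iiiiiiiii   [E ::= i]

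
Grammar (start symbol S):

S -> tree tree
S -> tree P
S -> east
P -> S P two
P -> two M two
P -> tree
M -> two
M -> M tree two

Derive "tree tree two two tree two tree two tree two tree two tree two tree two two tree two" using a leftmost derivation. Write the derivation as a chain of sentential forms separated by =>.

S => tree P   [S -> tree P]
tree P => tree S P two   [P -> S P two]
tree S P two => tree tree P P two   [S -> tree P]
tree tree P P two => tree tree two M two P two   [P -> two M two]
tree tree two M two P two => tree tree two M tree two two P two   [M -> M tree two]
tree tree two M tree two two P two => tree tree two M tree two tree two two P two   [M -> M tree two]
tree tree two M tree two tree two two P two => tree tree two M tree two tree two tree two two P two   [M -> M tree two]
tree tree two M tree two tree two tree two two P two => tree tree two M tree two tree two tree two tree two two P two   [M -> M tree two]
tree tree two M tree two tree two tree two tree two two P two => tree tree two M tree two tree two tree two tree two tree two two P two   [M -> M tree two]
tree tree two M tree two tree two tree two tree two tree two two P two => tree tree two M tree two tree two tree two tree two tree two tree two two P two   [M -> M tree two]
tree tree two M tree two tree two tree two tree two tree two tree two two P two => tree tree two two tree two tree two tree two tree two tree two tree two two P two   [M -> two]
tree tree two two tree two tree two tree two tree two tree two tree two two P two => tree tree two two tree two tree two tree two tree two tree two tree two two tree two   [P -> tree]

S => tree P => tree S P two => tree tree P P two => tree tree two M two P two => tree tree two M tree two two P two => tree tree two M tree two tree two two P two => tree tree two M tree two tree two tree two two P two => tree tree two M tree two tree two tree two tree two two P two => tree tree two M tree two tree two tree two tree two tree two two P two => tree tree two M tree two tree two tree two tree two tree two tree two two P two => tree tree two two tree two tree two tree two tree two tree two tree two two P two => tree tree two two tree two tree two tree two tree two tree two tree two two tree two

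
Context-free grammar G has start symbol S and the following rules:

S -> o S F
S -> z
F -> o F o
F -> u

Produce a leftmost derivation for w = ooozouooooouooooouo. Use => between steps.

S=>oSF=>ooSFF=>oooSFFF=>ooozFFF=>ooozoFoFF=>ooozouoFF=>ooozouooFoF=>ooozouoooFooF=>ooozouooooFoooF=>ooozouoooooFooooF=>ooozouooooouooooF=>ooozouooooouoooooFo=>ooozouooooouooooouo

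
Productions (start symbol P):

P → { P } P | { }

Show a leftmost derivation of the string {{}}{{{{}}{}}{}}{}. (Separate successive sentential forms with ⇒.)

P ⇒ {P}P   [P → { P } P]
{P}P ⇒ {{}}P   [P → { }]
{{}}P ⇒ {{}}{P}P   [P → { P } P]
{{}}{P}P ⇒ {{}}{{P}P}P   [P → { P } P]
{{}}{{P}P}P ⇒ {{}}{{{P}P}P}P   [P → { P } P]
{{}}{{{P}P}P}P ⇒ {{}}{{{{}}P}P}P   [P → { }]
{{}}{{{{}}P}P}P ⇒ {{}}{{{{}}{}}P}P   [P → { }]
{{}}{{{{}}{}}P}P ⇒ {{}}{{{{}}{}}{}}P   [P → { }]
{{}}{{{{}}{}}{}}P ⇒ {{}}{{{{}}{}}{}}{}   [P → { }]

P ⇒ {P}P ⇒ {{}}P ⇒ {{}}{P}P ⇒ {{}}{{P}P}P ⇒ {{}}{{{P}P}P}P ⇒ {{}}{{{{}}P}P}P ⇒ {{}}{{{{}}{}}P}P ⇒ {{}}{{{{}}{}}{}}P ⇒ {{}}{{{{}}{}}{}}{}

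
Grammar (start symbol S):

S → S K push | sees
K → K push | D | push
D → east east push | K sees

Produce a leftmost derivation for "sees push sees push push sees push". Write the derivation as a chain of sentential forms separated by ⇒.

S ⇒ S K push ⇒ S K push K push ⇒ sees K push K push ⇒ sees D push K push ⇒ sees K sees push K push ⇒ sees push sees push K push ⇒ sees push sees push D push ⇒ sees push sees push K sees push ⇒ sees push sees push push sees push

S ⇒ S K push   [S → S K push]
S K push ⇒ S K push K push   [S → S K push]
S K push K push ⇒ sees K push K push   [S → sees]
sees K push K push ⇒ sees D push K push   [K → D]
sees D push K push ⇒ sees K sees push K push   [D → K sees]
sees K sees push K push ⇒ sees push sees push K push   [K → push]
sees push sees push K push ⇒ sees push sees push D push   [K → D]
sees push sees push D push ⇒ sees push sees push K sees push   [D → K sees]
sees push sees push K sees push ⇒ sees push sees push push sees push   [K → push]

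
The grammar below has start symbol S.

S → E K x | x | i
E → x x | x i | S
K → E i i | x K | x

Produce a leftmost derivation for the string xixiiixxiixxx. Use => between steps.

S => EKx   [S → E K x]
EKx => SKx   [E → S]
SKx => EKxKx   [S → E K x]
EKxKx => SKxKx   [E → S]
SKxKx => EKxKxKx   [S → E K x]
EKxKxKx => xiKxKxKx   [E → x i]
xiKxKxKx => xiEiixKxKx   [K → E i i]
xiEiixKxKx => xixiiixKxKx   [E → x i]
xixiiixKxKx => xixiiixEiixKx   [K → E i i]
xixiiixEiixKx => xixiiixSiixKx   [E → S]
xixiiixSiixKx => xixiiixxiixKx   [S → x]
xixiiixxiixKx => xixiiixxiixxx   [K → x]

S=>EKx=>SKx=>EKxKx=>SKxKx=>EKxKxKx=>xiKxKxKx=>xiEiixKxKx=>xixiiixKxKx=>xixiiixEiixKx=>xixiiixSiixKx=>xixiiixxiixKx=>xixiiixxiixxx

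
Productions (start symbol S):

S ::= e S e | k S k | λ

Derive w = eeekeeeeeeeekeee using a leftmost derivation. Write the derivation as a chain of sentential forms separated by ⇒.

S ⇒ eSe   [S ::= e S e]
eSe ⇒ eeSee   [S ::= e S e]
eeSee ⇒ eeeSeee   [S ::= e S e]
eeeSeee ⇒ eeekSkeee   [S ::= k S k]
eeekSkeee ⇒ eeekeSekeee   [S ::= e S e]
eeekeSekeee ⇒ eeekeeSeekeee   [S ::= e S e]
eeekeeSeekeee ⇒ eeekeeeSeeekeee   [S ::= e S e]
eeekeeeSeeekeee ⇒ eeekeeeeSeeeekeee   [S ::= e S e]
eeekeeeeSeeeekeee ⇒ eeekeeeeeeeekeee   [S ::= λ]

S ⇒ eSe ⇒ eeSee ⇒ eeeSeee ⇒ eeekSkeee ⇒ eeekeSekeee ⇒ eeekeeSeekeee ⇒ eeekeeeSeeekeee ⇒ eeekeeeeSeeeekeee ⇒ eeekeeeeeeeekeee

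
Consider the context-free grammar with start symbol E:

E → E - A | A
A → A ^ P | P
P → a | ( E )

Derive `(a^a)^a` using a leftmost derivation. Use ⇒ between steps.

E ⇒ A ⇒ A^P ⇒ P^P ⇒ (E)^P ⇒ (A)^P ⇒ (A^P)^P ⇒ (P^P)^P ⇒ (a^P)^P ⇒ (a^a)^P ⇒ (a^a)^a

E ⇒ A   [E → A]
A ⇒ A^P   [A → A ^ P]
A^P ⇒ P^P   [A → P]
P^P ⇒ (E)^P   [P → ( E )]
(E)^P ⇒ (A)^P   [E → A]
(A)^P ⇒ (A^P)^P   [A → A ^ P]
(A^P)^P ⇒ (P^P)^P   [A → P]
(P^P)^P ⇒ (a^P)^P   [P → a]
(a^P)^P ⇒ (a^a)^P   [P → a]
(a^a)^P ⇒ (a^a)^a   [P → a]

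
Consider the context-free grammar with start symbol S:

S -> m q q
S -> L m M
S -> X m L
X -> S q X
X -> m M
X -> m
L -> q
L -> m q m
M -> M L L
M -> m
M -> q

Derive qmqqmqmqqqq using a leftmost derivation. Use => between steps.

S => LmM   [S -> L m M]
LmM => qmM   [L -> q]
qmM => qmMLL   [M -> M L L]
qmMLL => qmMLLLL   [M -> M L L]
qmMLLLL => qmMLLLLLL   [M -> M L L]
qmMLLLLLL => qmqLLLLLL   [M -> q]
qmqLLLLLL => qmqqLLLLL   [L -> q]
qmqqLLLLL => qmqqmqmLLLL   [L -> m q m]
qmqqmqmLLLL => qmqqmqmqLLL   [L -> q]
qmqqmqmqLLL => qmqqmqmqqLL   [L -> q]
qmqqmqmqqLL => qmqqmqmqqqL   [L -> q]
qmqqmqmqqqL => qmqqmqmqqqq   [L -> q]

S => LmM => qmM => qmMLL => qmMLLLL => qmMLLLLLL => qmqLLLLLL => qmqqLLLLL => qmqqmqmLLLL => qmqqmqmqLLL => qmqqmqmqqLL => qmqqmqmqqqL => qmqqmqmqqqq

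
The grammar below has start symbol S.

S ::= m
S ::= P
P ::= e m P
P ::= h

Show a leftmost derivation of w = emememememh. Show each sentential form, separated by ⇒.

S ⇒ P ⇒ emP ⇒ ememP ⇒ emememP ⇒ ememememP ⇒ emememememP ⇒ emememememh

S ⇒ P   [S ::= P]
P ⇒ emP   [P ::= e m P]
emP ⇒ ememP   [P ::= e m P]
ememP ⇒ emememP   [P ::= e m P]
emememP ⇒ ememememP   [P ::= e m P]
ememememP ⇒ emememememP   [P ::= e m P]
emememememP ⇒ emememememh   [P ::= h]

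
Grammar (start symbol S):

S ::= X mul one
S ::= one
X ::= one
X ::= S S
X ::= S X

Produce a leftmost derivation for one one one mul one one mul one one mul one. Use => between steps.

S => X mul one   [S ::= X mul one]
X mul one => S X mul one   [X ::= S X]
S X mul one => one X mul one   [S ::= one]
one X mul one => one S S mul one   [X ::= S S]
one S S mul one => one X mul one S mul one   [S ::= X mul one]
one X mul one S mul one => one S S mul one S mul one   [X ::= S S]
one S S mul one S mul one => one X mul one S mul one S mul one   [S ::= X mul one]
one X mul one S mul one S mul one => one S X mul one S mul one S mul one   [X ::= S X]
one S X mul one S mul one S mul one => one one X mul one S mul one S mul one   [S ::= one]
one one X mul one S mul one S mul one => one one one mul one S mul one S mul one   [X ::= one]
one one one mul one S mul one S mul one => one one one mul one one mul one S mul one   [S ::= one]
one one one mul one one mul one S mul one => one one one mul one one mul one one mul one   [S ::= one]

S => X mul one => S X mul one => one X mul one => one S S mul one => one X mul one S mul one => one S S mul one S mul one => one X mul one S mul one S mul one => one S X mul one S mul one S mul one => one one X mul one S mul one S mul one => one one one mul one S mul one S mul one => one one one mul one one mul one S mul one => one one one mul one one mul one one mul one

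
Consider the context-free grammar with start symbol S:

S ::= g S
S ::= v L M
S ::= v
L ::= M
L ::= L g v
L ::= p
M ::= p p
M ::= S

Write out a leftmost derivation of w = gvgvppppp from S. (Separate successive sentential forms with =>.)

S => gS => gvLM => gvMM => gvSM => gvgSM => gvgvLMM => gvgvpMM => gvgvpppM => gvgvppppp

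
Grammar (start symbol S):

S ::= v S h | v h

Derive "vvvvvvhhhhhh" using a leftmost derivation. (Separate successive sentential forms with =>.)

S => vSh   [S ::= v S h]
vSh => vvShh   [S ::= v S h]
vvShh => vvvShhh   [S ::= v S h]
vvvShhh => vvvvShhhh   [S ::= v S h]
vvvvShhhh => vvvvvShhhhh   [S ::= v S h]
vvvvvShhhhh => vvvvvvhhhhhh   [S ::= v h]

S => vSh => vvShh => vvvShhh => vvvvShhhh => vvvvvShhhhh => vvvvvvhhhhhh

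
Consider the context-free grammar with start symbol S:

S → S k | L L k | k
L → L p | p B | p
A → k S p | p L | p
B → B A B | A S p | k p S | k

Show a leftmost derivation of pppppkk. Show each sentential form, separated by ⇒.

S ⇒ LLk ⇒ LpLk ⇒ LppLk ⇒ LpppLk ⇒ ppppLk ⇒ pppppBk ⇒ pppppkk

S ⇒ LLk   [S → L L k]
LLk ⇒ LpLk   [L → L p]
LpLk ⇒ LppLk   [L → L p]
LppLk ⇒ LpppLk   [L → L p]
LpppLk ⇒ ppppLk   [L → p]
ppppLk ⇒ pppppBk   [L → p B]
pppppBk ⇒ pppppkk   [B → k]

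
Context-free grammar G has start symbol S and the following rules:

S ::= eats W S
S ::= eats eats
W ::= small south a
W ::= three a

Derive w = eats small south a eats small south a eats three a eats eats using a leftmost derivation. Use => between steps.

S => eats W S   [S ::= eats W S]
eats W S => eats small south a S   [W ::= small south a]
eats small south a S => eats small south a eats W S   [S ::= eats W S]
eats small south a eats W S => eats small south a eats small south a S   [W ::= small south a]
eats small south a eats small south a S => eats small south a eats small south a eats W S   [S ::= eats W S]
eats small south a eats small south a eats W S => eats small south a eats small south a eats three a S   [W ::= three a]
eats small south a eats small south a eats three a S => eats small south a eats small south a eats three a eats eats   [S ::= eats eats]

S => eats W S => eats small south a S => eats small south a eats W S => eats small south a eats small south a S => eats small south a eats small south a eats W S => eats small south a eats small south a eats three a S => eats small south a eats small south a eats three a eats eats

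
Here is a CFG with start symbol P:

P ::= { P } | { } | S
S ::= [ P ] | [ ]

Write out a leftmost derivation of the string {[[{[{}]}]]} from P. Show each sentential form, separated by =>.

P => {P}   [P ::= { P }]
{P} => {S}   [P ::= S]
{S} => {[P]}   [S ::= [ P ]]
{[P]} => {[S]}   [P ::= S]
{[S]} => {[[P]]}   [S ::= [ P ]]
{[[P]]} => {[[{P}]]}   [P ::= { P }]
{[[{P}]]} => {[[{S}]]}   [P ::= S]
{[[{S}]]} => {[[{[P]}]]}   [S ::= [ P ]]
{[[{[P]}]]} => {[[{[{}]}]]}   [P ::= { }]

P=>{P}=>{S}=>{[P]}=>{[S]}=>{[[P]]}=>{[[{P}]]}=>{[[{S}]]}=>{[[{[P]}]]}=>{[[{[{}]}]]}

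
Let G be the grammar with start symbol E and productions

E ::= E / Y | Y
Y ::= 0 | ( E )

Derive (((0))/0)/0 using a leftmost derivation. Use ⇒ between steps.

E ⇒ E/Y   [E ::= E / Y]
E/Y ⇒ Y/Y   [E ::= Y]
Y/Y ⇒ (E)/Y   [Y ::= ( E )]
(E)/Y ⇒ (E/Y)/Y   [E ::= E / Y]
(E/Y)/Y ⇒ (Y/Y)/Y   [E ::= Y]
(Y/Y)/Y ⇒ ((E)/Y)/Y   [Y ::= ( E )]
((E)/Y)/Y ⇒ ((Y)/Y)/Y   [E ::= Y]
((Y)/Y)/Y ⇒ (((E))/Y)/Y   [Y ::= ( E )]
(((E))/Y)/Y ⇒ (((Y))/Y)/Y   [E ::= Y]
(((Y))/Y)/Y ⇒ (((0))/Y)/Y   [Y ::= 0]
(((0))/Y)/Y ⇒ (((0))/0)/Y   [Y ::= 0]
(((0))/0)/Y ⇒ (((0))/0)/0   [Y ::= 0]

E⇒E/Y⇒Y/Y⇒(E)/Y⇒(E/Y)/Y⇒(Y/Y)/Y⇒((E)/Y)/Y⇒((Y)/Y)/Y⇒(((E))/Y)/Y⇒(((Y))/Y)/Y⇒(((0))/Y)/Y⇒(((0))/0)/Y⇒(((0))/0)/0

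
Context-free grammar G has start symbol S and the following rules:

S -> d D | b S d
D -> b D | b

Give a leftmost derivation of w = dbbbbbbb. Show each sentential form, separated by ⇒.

S ⇒ dD ⇒ dbD ⇒ dbbD ⇒ dbbbD ⇒ dbbbbD ⇒ dbbbbbD ⇒ dbbbbbbD ⇒ dbbbbbbb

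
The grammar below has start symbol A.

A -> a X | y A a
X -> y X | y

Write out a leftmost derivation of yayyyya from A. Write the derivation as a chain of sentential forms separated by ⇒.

A ⇒ yAa   [A -> y A a]
yAa ⇒ yaXa   [A -> a X]
yaXa ⇒ yayXa   [X -> y X]
yayXa ⇒ yayyXa   [X -> y X]
yayyXa ⇒ yayyyXa   [X -> y X]
yayyyXa ⇒ yayyyya   [X -> y]

A ⇒ yAa ⇒ yaXa ⇒ yayXa ⇒ yayyXa ⇒ yayyyXa ⇒ yayyyya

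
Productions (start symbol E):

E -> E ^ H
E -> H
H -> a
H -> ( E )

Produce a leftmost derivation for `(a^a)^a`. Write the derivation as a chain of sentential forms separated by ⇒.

E ⇒ E^H ⇒ H^H ⇒ (E)^H ⇒ (E^H)^H ⇒ (H^H)^H ⇒ (a^H)^H ⇒ (a^a)^H ⇒ (a^a)^a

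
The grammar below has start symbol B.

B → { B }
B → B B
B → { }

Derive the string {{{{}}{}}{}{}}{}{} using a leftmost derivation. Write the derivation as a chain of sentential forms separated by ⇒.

B ⇒ BB   [B → B B]
BB ⇒ BBB   [B → B B]
BBB ⇒ {B}BB   [B → { B }]
{B}BB ⇒ {BB}BB   [B → B B]
{BB}BB ⇒ {BBB}BB   [B → B B]
{BBB}BB ⇒ {{B}BB}BB   [B → { B }]
{{B}BB}BB ⇒ {{BB}BB}BB   [B → B B]
{{BB}BB}BB ⇒ {{{B}B}BB}BB   [B → { B }]
{{{B}B}BB}BB ⇒ {{{{}}B}BB}BB   [B → { }]
{{{{}}B}BB}BB ⇒ {{{{}}{}}BB}BB   [B → { }]
{{{{}}{}}BB}BB ⇒ {{{{}}{}}{}B}BB   [B → { }]
{{{{}}{}}{}B}BB ⇒ {{{{}}{}}{}{}}BB   [B → { }]
{{{{}}{}}{}{}}BB ⇒ {{{{}}{}}{}{}}{}B   [B → { }]
{{{{}}{}}{}{}}{}B ⇒ {{{{}}{}}{}{}}{}{}   [B → { }]

B ⇒ BB ⇒ BBB ⇒ {B}BB ⇒ {BB}BB ⇒ {BBB}BB ⇒ {{B}BB}BB ⇒ {{BB}BB}BB ⇒ {{{B}B}BB}BB ⇒ {{{{}}B}BB}BB ⇒ {{{{}}{}}BB}BB ⇒ {{{{}}{}}{}B}BB ⇒ {{{{}}{}}{}{}}BB ⇒ {{{{}}{}}{}{}}{}B ⇒ {{{{}}{}}{}{}}{}{}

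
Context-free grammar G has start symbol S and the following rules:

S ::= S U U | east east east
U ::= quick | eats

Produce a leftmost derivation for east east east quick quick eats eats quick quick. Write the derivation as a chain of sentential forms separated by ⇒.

S ⇒ S U U ⇒ S U U U U ⇒ S U U U U U U ⇒ east east east U U U U U U ⇒ east east east quick U U U U U ⇒ east east east quick quick U U U U ⇒ east east east quick quick eats U U U ⇒ east east east quick quick eats eats U U ⇒ east east east quick quick eats eats quick U ⇒ east east east quick quick eats eats quick quick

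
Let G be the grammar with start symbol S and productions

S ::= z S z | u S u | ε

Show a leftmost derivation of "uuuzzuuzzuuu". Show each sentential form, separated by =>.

S => uSu   [S ::= u S u]
uSu => uuSuu   [S ::= u S u]
uuSuu => uuuSuuu   [S ::= u S u]
uuuSuuu => uuuzSzuuu   [S ::= z S z]
uuuzSzuuu => uuuzzSzzuuu   [S ::= z S z]
uuuzzSzzuuu => uuuzzuSuzzuuu   [S ::= u S u]
uuuzzuSuzzuuu => uuuzzuuzzuuu   [S ::= ε]

S=>uSu=>uuSuu=>uuuSuuu=>uuuzSzuuu=>uuuzzSzzuuu=>uuuzzuSuzzuuu=>uuuzzuuzzuuu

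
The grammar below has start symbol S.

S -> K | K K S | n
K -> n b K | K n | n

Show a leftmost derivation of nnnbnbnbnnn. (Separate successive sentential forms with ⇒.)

S ⇒ KKS   [S -> K K S]
KKS ⇒ KnKS   [K -> K n]
KnKS ⇒ nnKS   [K -> n]
nnKS ⇒ nnnbKS   [K -> n b K]
nnnbKS ⇒ nnnbnbKS   [K -> n b K]
nnnbnbKS ⇒ nnnbnbnbKS   [K -> n b K]
nnnbnbnbKS ⇒ nnnbnbnbKnS   [K -> K n]
nnnbnbnbKnS ⇒ nnnbnbnbnnS   [K -> n]
nnnbnbnbnnS ⇒ nnnbnbnbnnn   [S -> n]

S ⇒ KKS ⇒ KnKS ⇒ nnKS ⇒ nnnbKS ⇒ nnnbnbKS ⇒ nnnbnbnbKS ⇒ nnnbnbnbKnS ⇒ nnnbnbnbnnS ⇒ nnnbnbnbnnn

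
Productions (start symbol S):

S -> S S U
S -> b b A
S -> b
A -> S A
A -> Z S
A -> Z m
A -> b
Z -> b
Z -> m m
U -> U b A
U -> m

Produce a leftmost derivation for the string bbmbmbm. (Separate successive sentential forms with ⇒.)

S ⇒ SSU ⇒ SSUSU ⇒ SSUSUSU ⇒ bSUSUSU ⇒ bbUSUSU ⇒ bbmSUSU ⇒ bbmbUSU ⇒ bbmbmSU ⇒ bbmbmbU ⇒ bbmbmbm

S ⇒ SSU   [S -> S S U]
SSU ⇒ SSUSU   [S -> S S U]
SSUSU ⇒ SSUSUSU   [S -> S S U]
SSUSUSU ⇒ bSUSUSU   [S -> b]
bSUSUSU ⇒ bbUSUSU   [S -> b]
bbUSUSU ⇒ bbmSUSU   [U -> m]
bbmSUSU ⇒ bbmbUSU   [S -> b]
bbmbUSU ⇒ bbmbmSU   [U -> m]
bbmbmSU ⇒ bbmbmbU   [S -> b]
bbmbmbU ⇒ bbmbmbm   [U -> m]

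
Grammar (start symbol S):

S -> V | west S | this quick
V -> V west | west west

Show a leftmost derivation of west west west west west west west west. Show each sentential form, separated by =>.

S => V => V west => V west west => V west west west => V west west west west => V west west west west west => V west west west west west west => west west west west west west west west

S => V   [S -> V]
V => V west   [V -> V west]
V west => V west west   [V -> V west]
V west west => V west west west   [V -> V west]
V west west west => V west west west west   [V -> V west]
V west west west west => V west west west west west   [V -> V west]
V west west west west west => V west west west west west west   [V -> V west]
V west west west west west west => west west west west west west west west   [V -> west west]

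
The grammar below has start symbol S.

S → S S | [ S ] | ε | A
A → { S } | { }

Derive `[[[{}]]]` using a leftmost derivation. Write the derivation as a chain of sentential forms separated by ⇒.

S ⇒ [S]   [S → [ S ]]
[S] ⇒ [SS]   [S → S S]
[SS] ⇒ [[S]S]   [S → [ S ]]
[[S]S] ⇒ [[SS]S]   [S → S S]
[[SS]S] ⇒ [[[S]S]S]   [S → [ S ]]
[[[S]S]S] ⇒ [[[A]S]S]   [S → A]
[[[A]S]S] ⇒ [[[{S}]S]S]   [A → { S }]
[[[{S}]S]S] ⇒ [[[{}]S]S]   [S → ε]
[[[{}]S]S] ⇒ [[[{}]]S]   [S → ε]
[[[{}]]S] ⇒ [[[{}]]]   [S → ε]

S⇒[S]⇒[SS]⇒[[S]S]⇒[[SS]S]⇒[[[S]S]S]⇒[[[A]S]S]⇒[[[{S}]S]S]⇒[[[{}]S]S]⇒[[[{}]]S]⇒[[[{}]]]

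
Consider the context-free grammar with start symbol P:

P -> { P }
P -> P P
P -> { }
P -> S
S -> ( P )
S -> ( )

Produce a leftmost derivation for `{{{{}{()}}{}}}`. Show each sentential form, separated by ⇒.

P ⇒ {P} ⇒ {{P}} ⇒ {{PP}} ⇒ {{{P}P}} ⇒ {{{PP}P}} ⇒ {{{{}P}P}} ⇒ {{{{}{P}}P}} ⇒ {{{{}{S}}P}} ⇒ {{{{}{()}}P}} ⇒ {{{{}{()}}{}}}

P ⇒ {P}   [P -> { P }]
{P} ⇒ {{P}}   [P -> { P }]
{{P}} ⇒ {{PP}}   [P -> P P]
{{PP}} ⇒ {{{P}P}}   [P -> { P }]
{{{P}P}} ⇒ {{{PP}P}}   [P -> P P]
{{{PP}P}} ⇒ {{{{}P}P}}   [P -> { }]
{{{{}P}P}} ⇒ {{{{}{P}}P}}   [P -> { P }]
{{{{}{P}}P}} ⇒ {{{{}{S}}P}}   [P -> S]
{{{{}{S}}P}} ⇒ {{{{}{()}}P}}   [S -> ( )]
{{{{}{()}}P}} ⇒ {{{{}{()}}{}}}   [P -> { }]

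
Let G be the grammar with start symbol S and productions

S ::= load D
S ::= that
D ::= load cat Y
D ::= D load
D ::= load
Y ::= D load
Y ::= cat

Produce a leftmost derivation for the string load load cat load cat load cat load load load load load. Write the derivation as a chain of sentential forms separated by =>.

S => load D => load D load => load load cat Y load => load load cat D load load => load load cat load cat Y load load => load load cat load cat D load load load => load load cat load cat load cat Y load load load => load load cat load cat load cat D load load load load => load load cat load cat load cat load load load load load

S => load D   [S ::= load D]
load D => load D load   [D ::= D load]
load D load => load load cat Y load   [D ::= load cat Y]
load load cat Y load => load load cat D load load   [Y ::= D load]
load load cat D load load => load load cat load cat Y load load   [D ::= load cat Y]
load load cat load cat Y load load => load load cat load cat D load load load   [Y ::= D load]
load load cat load cat D load load load => load load cat load cat load cat Y load load load   [D ::= load cat Y]
load load cat load cat load cat Y load load load => load load cat load cat load cat D load load load load   [Y ::= D load]
load load cat load cat load cat D load load load load => load load cat load cat load cat load load load load load   [D ::= load]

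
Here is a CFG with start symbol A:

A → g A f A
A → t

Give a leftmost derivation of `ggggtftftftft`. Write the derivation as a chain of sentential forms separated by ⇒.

A ⇒ gAfA   [A → g A f A]
gAfA ⇒ ggAfAfA   [A → g A f A]
ggAfAfA ⇒ gggAfAfAfA   [A → g A f A]
gggAfAfAfA ⇒ ggggAfAfAfAfA   [A → g A f A]
ggggAfAfAfAfA ⇒ ggggtfAfAfAfA   [A → t]
ggggtfAfAfAfA ⇒ ggggtftfAfAfA   [A → t]
ggggtftfAfAfA ⇒ ggggtftftfAfA   [A → t]
ggggtftftfAfA ⇒ ggggtftftftfA   [A → t]
ggggtftftftfA ⇒ ggggtftftftft   [A → t]

A ⇒ gAfA ⇒ ggAfAfA ⇒ gggAfAfAfA ⇒ ggggAfAfAfAfA ⇒ ggggtfAfAfAfA ⇒ ggggtftfAfAfA ⇒ ggggtftftfAfA ⇒ ggggtftftftfA ⇒ ggggtftftftft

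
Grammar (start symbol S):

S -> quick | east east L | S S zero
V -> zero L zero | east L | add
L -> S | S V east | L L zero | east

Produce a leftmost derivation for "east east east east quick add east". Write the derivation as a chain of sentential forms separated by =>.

S => east east L   [S -> east east L]
east east L => east east S V east   [L -> S V east]
east east S V east => east east east east L V east   [S -> east east L]
east east east east L V east => east east east east S V east   [L -> S]
east east east east S V east => east east east east quick V east   [S -> quick]
east east east east quick V east => east east east east quick add east   [V -> add]

S => east east L => east east S V east => east east east east L V east => east east east east S V east => east east east east quick V east => east east east east quick add east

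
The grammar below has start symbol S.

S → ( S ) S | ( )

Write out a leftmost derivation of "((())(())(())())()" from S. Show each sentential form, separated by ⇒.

S ⇒ (S)S ⇒ ((S)S)S ⇒ ((())S)S ⇒ ((())(S)S)S ⇒ ((())(())S)S ⇒ ((())(())(S)S)S ⇒ ((())(())(())S)S ⇒ ((())(())(())())S ⇒ ((())(())(())())()

S ⇒ (S)S   [S → ( S ) S]
(S)S ⇒ ((S)S)S   [S → ( S ) S]
((S)S)S ⇒ ((())S)S   [S → ( )]
((())S)S ⇒ ((())(S)S)S   [S → ( S ) S]
((())(S)S)S ⇒ ((())(())S)S   [S → ( )]
((())(())S)S ⇒ ((())(())(S)S)S   [S → ( S ) S]
((())(())(S)S)S ⇒ ((())(())(())S)S   [S → ( )]
((())(())(())S)S ⇒ ((())(())(())())S   [S → ( )]
((())(())(())())S ⇒ ((())(())(())())()   [S → ( )]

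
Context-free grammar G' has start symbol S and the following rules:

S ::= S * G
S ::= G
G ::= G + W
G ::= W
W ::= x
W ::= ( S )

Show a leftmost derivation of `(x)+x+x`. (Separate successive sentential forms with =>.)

S => G => G+W => G+W+W => W+W+W => (S)+W+W => (G)+W+W => (W)+W+W => (x)+W+W => (x)+x+W => (x)+x+x

S => G   [S ::= G]
G => G+W   [G ::= G + W]
G+W => G+W+W   [G ::= G + W]
G+W+W => W+W+W   [G ::= W]
W+W+W => (S)+W+W   [W ::= ( S )]
(S)+W+W => (G)+W+W   [S ::= G]
(G)+W+W => (W)+W+W   [G ::= W]
(W)+W+W => (x)+W+W   [W ::= x]
(x)+W+W => (x)+x+W   [W ::= x]
(x)+x+W => (x)+x+x   [W ::= x]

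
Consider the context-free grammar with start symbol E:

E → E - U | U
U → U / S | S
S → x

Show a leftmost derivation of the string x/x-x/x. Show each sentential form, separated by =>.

E => E-U => U-U => U/S-U => S/S-U => x/S-U => x/x-U => x/x-U/S => x/x-S/S => x/x-x/S => x/x-x/x

E => E-U   [E → E - U]
E-U => U-U   [E → U]
U-U => U/S-U   [U → U / S]
U/S-U => S/S-U   [U → S]
S/S-U => x/S-U   [S → x]
x/S-U => x/x-U   [S → x]
x/x-U => x/x-U/S   [U → U / S]
x/x-U/S => x/x-S/S   [U → S]
x/x-S/S => x/x-x/S   [S → x]
x/x-x/S => x/x-x/x   [S → x]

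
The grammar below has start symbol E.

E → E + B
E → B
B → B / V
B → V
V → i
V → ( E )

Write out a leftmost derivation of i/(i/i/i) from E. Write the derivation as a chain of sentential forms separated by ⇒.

E ⇒ B ⇒ B/V ⇒ V/V ⇒ i/V ⇒ i/(E) ⇒ i/(B) ⇒ i/(B/V) ⇒ i/(B/V/V) ⇒ i/(V/V/V) ⇒ i/(i/V/V) ⇒ i/(i/i/V) ⇒ i/(i/i/i)

E ⇒ B   [E → B]
B ⇒ B/V   [B → B / V]
B/V ⇒ V/V   [B → V]
V/V ⇒ i/V   [V → i]
i/V ⇒ i/(E)   [V → ( E )]
i/(E) ⇒ i/(B)   [E → B]
i/(B) ⇒ i/(B/V)   [B → B / V]
i/(B/V) ⇒ i/(B/V/V)   [B → B / V]
i/(B/V/V) ⇒ i/(V/V/V)   [B → V]
i/(V/V/V) ⇒ i/(i/V/V)   [V → i]
i/(i/V/V) ⇒ i/(i/i/V)   [V → i]
i/(i/i/V) ⇒ i/(i/i/i)   [V → i]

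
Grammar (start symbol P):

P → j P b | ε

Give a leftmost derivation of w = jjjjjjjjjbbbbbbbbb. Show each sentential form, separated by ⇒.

P ⇒ jPb ⇒ jjPbb ⇒ jjjPbbb ⇒ jjjjPbbbb ⇒ jjjjjPbbbbb ⇒ jjjjjjPbbbbbb ⇒ jjjjjjjPbbbbbbb ⇒ jjjjjjjjPbbbbbbbb ⇒ jjjjjjjjjPbbbbbbbbb ⇒ jjjjjjjjjbbbbbbbbb

P ⇒ jPb   [P → j P b]
jPb ⇒ jjPbb   [P → j P b]
jjPbb ⇒ jjjPbbb   [P → j P b]
jjjPbbb ⇒ jjjjPbbbb   [P → j P b]
jjjjPbbbb ⇒ jjjjjPbbbbb   [P → j P b]
jjjjjPbbbbb ⇒ jjjjjjPbbbbbb   [P → j P b]
jjjjjjPbbbbbb ⇒ jjjjjjjPbbbbbbb   [P → j P b]
jjjjjjjPbbbbbbb ⇒ jjjjjjjjPbbbbbbbb   [P → j P b]
jjjjjjjjPbbbbbbbb ⇒ jjjjjjjjjPbbbbbbbbb   [P → j P b]
jjjjjjjjjPbbbbbbbbb ⇒ jjjjjjjjjbbbbbbbbb   [P → ε]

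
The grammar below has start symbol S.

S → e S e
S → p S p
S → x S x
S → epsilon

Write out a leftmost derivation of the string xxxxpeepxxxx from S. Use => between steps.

S => xSx   [S → x S x]
xSx => xxSxx   [S → x S x]
xxSxx => xxxSxxx   [S → x S x]
xxxSxxx => xxxxSxxxx   [S → x S x]
xxxxSxxxx => xxxxpSpxxxx   [S → p S p]
xxxxpSpxxxx => xxxxpeSepxxxx   [S → e S e]
xxxxpeSepxxxx => xxxxpeepxxxx   [S → epsilon]

S => xSx => xxSxx => xxxSxxx => xxxxSxxxx => xxxxpSpxxxx => xxxxpeSepxxxx => xxxxpeepxxxx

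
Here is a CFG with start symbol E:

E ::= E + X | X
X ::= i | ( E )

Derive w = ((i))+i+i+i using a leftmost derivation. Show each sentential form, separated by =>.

E => E+X   [E ::= E + X]
E+X => E+X+X   [E ::= E + X]
E+X+X => E+X+X+X   [E ::= E + X]
E+X+X+X => X+X+X+X   [E ::= X]
X+X+X+X => (E)+X+X+X   [X ::= ( E )]
(E)+X+X+X => (X)+X+X+X   [E ::= X]
(X)+X+X+X => ((E))+X+X+X   [X ::= ( E )]
((E))+X+X+X => ((X))+X+X+X   [E ::= X]
((X))+X+X+X => ((i))+X+X+X   [X ::= i]
((i))+X+X+X => ((i))+i+X+X   [X ::= i]
((i))+i+X+X => ((i))+i+i+X   [X ::= i]
((i))+i+i+X => ((i))+i+i+i   [X ::= i]

E => E+X => E+X+X => E+X+X+X => X+X+X+X => (E)+X+X+X => (X)+X+X+X => ((E))+X+X+X => ((X))+X+X+X => ((i))+X+X+X => ((i))+i+X+X => ((i))+i+i+X => ((i))+i+i+i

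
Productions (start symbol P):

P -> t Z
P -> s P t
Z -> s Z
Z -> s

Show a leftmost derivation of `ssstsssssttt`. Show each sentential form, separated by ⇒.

P ⇒ sPt   [P -> s P t]
sPt ⇒ ssPtt   [P -> s P t]
ssPtt ⇒ sssPttt   [P -> s P t]
sssPttt ⇒ ssstZttt   [P -> t Z]
ssstZttt ⇒ ssstsZttt   [Z -> s Z]
ssstsZttt ⇒ ssstssZttt   [Z -> s Z]
ssstssZttt ⇒ ssstsssZttt   [Z -> s Z]
ssstsssZttt ⇒ ssstssssZttt   [Z -> s Z]
ssstssssZttt ⇒ ssstsssssttt   [Z -> s]

P⇒sPt⇒ssPtt⇒sssPttt⇒ssstZttt⇒ssstsZttt⇒ssstssZttt⇒ssstsssZttt⇒ssstssssZttt⇒ssstsssssttt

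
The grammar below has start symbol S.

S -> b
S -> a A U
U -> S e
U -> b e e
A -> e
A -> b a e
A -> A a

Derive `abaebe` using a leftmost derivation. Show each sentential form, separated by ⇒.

S ⇒ aAU   [S -> a A U]
aAU ⇒ abaeU   [A -> b a e]
abaeU ⇒ abaeSe   [U -> S e]
abaeSe ⇒ abaebe   [S -> b]

S ⇒ aAU ⇒ abaeU ⇒ abaeSe ⇒ abaebe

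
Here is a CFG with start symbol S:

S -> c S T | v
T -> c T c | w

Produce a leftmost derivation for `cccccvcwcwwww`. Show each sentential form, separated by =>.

S => cST   [S -> c S T]
cST => ccSTT   [S -> c S T]
ccSTT => cccSTTT   [S -> c S T]
cccSTTT => ccccSTTTT   [S -> c S T]
ccccSTTTT => cccccSTTTTT   [S -> c S T]
cccccSTTTTT => cccccvTTTTT   [S -> v]
cccccvTTTTT => cccccvcTcTTTT   [T -> c T c]
cccccvcTcTTTT => cccccvcwcTTTT   [T -> w]
cccccvcwcTTTT => cccccvcwcwTTT   [T -> w]
cccccvcwcwTTT => cccccvcwcwwTT   [T -> w]
cccccvcwcwwTT => cccccvcwcwwwT   [T -> w]
cccccvcwcwwwT => cccccvcwcwwww   [T -> w]

S => cST => ccSTT => cccSTTT => ccccSTTTT => cccccSTTTTT => cccccvTTTTT => cccccvcTcTTTT => cccccvcwcTTTT => cccccvcwcwTTT => cccccvcwcwwTT => cccccvcwcwwwT => cccccvcwcwwww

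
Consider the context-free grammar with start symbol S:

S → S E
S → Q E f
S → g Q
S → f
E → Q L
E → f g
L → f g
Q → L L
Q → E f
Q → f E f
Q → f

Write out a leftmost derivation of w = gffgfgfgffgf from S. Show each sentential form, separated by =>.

S=>gQ=>gEf=>gQLf=>gfEfLf=>gfQLfLf=>gfLLLfLf=>gffgLLfLf=>gffgfgLfLf=>gffgfgfgfLf=>gffgfgfgffgf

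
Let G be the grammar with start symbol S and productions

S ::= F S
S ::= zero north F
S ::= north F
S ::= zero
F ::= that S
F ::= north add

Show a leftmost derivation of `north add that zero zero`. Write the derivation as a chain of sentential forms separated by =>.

S => F S => north add S => north add F S => north add that S S => north add that zero S => north add that zero zero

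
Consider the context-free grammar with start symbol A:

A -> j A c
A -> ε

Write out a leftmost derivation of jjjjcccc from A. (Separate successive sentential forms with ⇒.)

A⇒jAc⇒jjAcc⇒jjjAccc⇒jjjjAcccc⇒jjjjcccc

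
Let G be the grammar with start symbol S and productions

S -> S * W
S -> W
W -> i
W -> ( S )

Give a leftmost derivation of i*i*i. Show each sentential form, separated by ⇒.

S⇒S*W⇒S*W*W⇒W*W*W⇒i*W*W⇒i*i*W⇒i*i*i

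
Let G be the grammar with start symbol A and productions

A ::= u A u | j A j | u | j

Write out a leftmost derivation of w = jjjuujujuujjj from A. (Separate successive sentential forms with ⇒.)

A ⇒ jAj   [A ::= j A j]
jAj ⇒ jjAjj   [A ::= j A j]
jjAjj ⇒ jjjAjjj   [A ::= j A j]
jjjAjjj ⇒ jjjuAujjj   [A ::= u A u]
jjjuAujjj ⇒ jjjuuAuujjj   [A ::= u A u]
jjjuuAuujjj ⇒ jjjuujAjuujjj   [A ::= j A j]
jjjuujAjuujjj ⇒ jjjuujujuujjj   [A ::= u]

A ⇒ jAj ⇒ jjAjj ⇒ jjjAjjj ⇒ jjjuAujjj ⇒ jjjuuAuujjj ⇒ jjjuujAjuujjj ⇒ jjjuujujuujjj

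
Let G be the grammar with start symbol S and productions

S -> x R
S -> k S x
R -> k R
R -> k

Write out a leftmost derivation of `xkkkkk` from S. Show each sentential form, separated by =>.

S => xR   [S -> x R]
xR => xkR   [R -> k R]
xkR => xkkR   [R -> k R]
xkkR => xkkkR   [R -> k R]
xkkkR => xkkkkR   [R -> k R]
xkkkkR => xkkkkk   [R -> k]

S=>xR=>xkR=>xkkR=>xkkkR=>xkkkkR=>xkkkkk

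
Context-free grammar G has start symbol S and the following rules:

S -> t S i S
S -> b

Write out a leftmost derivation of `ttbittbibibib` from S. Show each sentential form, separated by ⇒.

S⇒tSiS⇒ttSiSiS⇒ttbiSiS⇒ttbitSiSiS⇒ttbittSiSiSiS⇒ttbittbiSiSiS⇒ttbittbibiSiS⇒ttbittbibibiS⇒ttbittbibibib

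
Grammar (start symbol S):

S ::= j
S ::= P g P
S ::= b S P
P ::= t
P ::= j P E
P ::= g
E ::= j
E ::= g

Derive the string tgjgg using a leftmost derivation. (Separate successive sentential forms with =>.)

S => PgP => tgP => tgjPE => tgjgE => tgjgg

S => PgP   [S ::= P g P]
PgP => tgP   [P ::= t]
tgP => tgjPE   [P ::= j P E]
tgjPE => tgjgE   [P ::= g]
tgjgE => tgjgg   [E ::= g]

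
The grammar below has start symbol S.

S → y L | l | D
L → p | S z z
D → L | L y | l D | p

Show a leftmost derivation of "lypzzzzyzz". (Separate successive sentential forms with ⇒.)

S ⇒ D ⇒ lD ⇒ lL ⇒ lSzz ⇒ lDzz ⇒ lLyzz ⇒ lSzzyzz ⇒ lyLzzyzz ⇒ lySzzzzyzz ⇒ lyDzzzzyzz ⇒ lypzzzzyzz

S ⇒ D   [S → D]
D ⇒ lD   [D → l D]
lD ⇒ lL   [D → L]
lL ⇒ lSzz   [L → S z z]
lSzz ⇒ lDzz   [S → D]
lDzz ⇒ lLyzz   [D → L y]
lLyzz ⇒ lSzzyzz   [L → S z z]
lSzzyzz ⇒ lyLzzyzz   [S → y L]
lyLzzyzz ⇒ lySzzzzyzz   [L → S z z]
lySzzzzyzz ⇒ lyDzzzzyzz   [S → D]
lyDzzzzyzz ⇒ lypzzzzyzz   [D → p]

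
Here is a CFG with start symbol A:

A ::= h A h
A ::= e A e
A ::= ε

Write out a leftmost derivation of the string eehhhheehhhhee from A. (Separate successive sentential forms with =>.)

A => eAe   [A ::= e A e]
eAe => eeAee   [A ::= e A e]
eeAee => eehAhee   [A ::= h A h]
eehAhee => eehhAhhee   [A ::= h A h]
eehhAhhee => eehhhAhhhee   [A ::= h A h]
eehhhAhhhee => eehhhhAhhhhee   [A ::= h A h]
eehhhhAhhhhee => eehhhheAehhhhee   [A ::= e A e]
eehhhheAehhhhee => eehhhheehhhhee   [A ::= ε]

A => eAe => eeAee => eehAhee => eehhAhhee => eehhhAhhhee => eehhhhAhhhhee => eehhhheAehhhhee => eehhhheehhhhee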